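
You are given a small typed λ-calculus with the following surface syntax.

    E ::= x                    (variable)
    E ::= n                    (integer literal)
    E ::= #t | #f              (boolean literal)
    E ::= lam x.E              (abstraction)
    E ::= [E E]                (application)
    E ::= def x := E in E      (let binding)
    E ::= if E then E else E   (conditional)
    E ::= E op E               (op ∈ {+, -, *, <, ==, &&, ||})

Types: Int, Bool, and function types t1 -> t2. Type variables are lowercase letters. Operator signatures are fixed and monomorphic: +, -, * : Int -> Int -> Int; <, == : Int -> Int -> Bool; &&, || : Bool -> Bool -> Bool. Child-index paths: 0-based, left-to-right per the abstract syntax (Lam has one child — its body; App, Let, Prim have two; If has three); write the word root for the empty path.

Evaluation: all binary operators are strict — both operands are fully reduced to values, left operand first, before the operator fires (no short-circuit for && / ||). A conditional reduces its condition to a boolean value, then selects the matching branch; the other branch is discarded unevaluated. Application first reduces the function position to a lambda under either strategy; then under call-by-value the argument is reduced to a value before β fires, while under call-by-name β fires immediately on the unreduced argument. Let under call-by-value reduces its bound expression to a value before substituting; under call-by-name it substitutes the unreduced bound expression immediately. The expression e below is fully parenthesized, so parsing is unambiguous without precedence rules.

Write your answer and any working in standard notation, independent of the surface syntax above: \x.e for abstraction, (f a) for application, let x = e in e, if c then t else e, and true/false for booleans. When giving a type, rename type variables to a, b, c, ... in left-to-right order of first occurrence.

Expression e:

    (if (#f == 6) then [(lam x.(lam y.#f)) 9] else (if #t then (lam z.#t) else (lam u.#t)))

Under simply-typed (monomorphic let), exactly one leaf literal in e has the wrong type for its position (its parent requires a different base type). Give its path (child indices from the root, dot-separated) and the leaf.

Trace:
  unify Bool ~ Int
  FAIL: mismatch Bool ~ Int

Answer: 0.0 : false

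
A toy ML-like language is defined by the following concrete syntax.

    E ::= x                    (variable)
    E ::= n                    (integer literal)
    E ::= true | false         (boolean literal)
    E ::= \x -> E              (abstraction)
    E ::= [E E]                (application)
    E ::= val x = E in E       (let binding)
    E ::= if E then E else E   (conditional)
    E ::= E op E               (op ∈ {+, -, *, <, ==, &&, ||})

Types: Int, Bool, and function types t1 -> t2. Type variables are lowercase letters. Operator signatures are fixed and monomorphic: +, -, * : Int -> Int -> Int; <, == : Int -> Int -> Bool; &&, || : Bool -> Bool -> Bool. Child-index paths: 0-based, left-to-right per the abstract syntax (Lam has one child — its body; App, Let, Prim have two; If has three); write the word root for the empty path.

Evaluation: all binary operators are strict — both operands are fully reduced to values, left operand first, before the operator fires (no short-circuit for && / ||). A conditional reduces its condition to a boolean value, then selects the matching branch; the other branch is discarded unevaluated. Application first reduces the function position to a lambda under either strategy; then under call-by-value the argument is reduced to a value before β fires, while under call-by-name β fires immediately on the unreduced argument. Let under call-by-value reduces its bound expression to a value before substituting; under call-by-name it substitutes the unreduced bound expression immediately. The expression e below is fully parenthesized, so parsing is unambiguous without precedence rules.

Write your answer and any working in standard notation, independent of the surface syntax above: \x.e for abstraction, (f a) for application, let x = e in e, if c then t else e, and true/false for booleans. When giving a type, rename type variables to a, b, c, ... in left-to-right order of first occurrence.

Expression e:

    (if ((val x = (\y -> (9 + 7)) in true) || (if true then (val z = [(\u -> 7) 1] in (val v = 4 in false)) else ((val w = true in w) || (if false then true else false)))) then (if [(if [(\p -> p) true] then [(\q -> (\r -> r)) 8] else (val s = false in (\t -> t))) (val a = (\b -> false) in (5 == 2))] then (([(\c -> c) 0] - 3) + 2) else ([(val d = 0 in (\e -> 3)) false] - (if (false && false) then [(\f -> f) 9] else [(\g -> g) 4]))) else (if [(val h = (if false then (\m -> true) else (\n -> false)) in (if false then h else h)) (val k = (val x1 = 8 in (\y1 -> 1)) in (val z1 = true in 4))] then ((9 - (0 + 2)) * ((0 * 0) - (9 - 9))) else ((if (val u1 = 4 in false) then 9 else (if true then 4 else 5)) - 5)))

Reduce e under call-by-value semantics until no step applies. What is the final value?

Derivation:
step 0: (if ((let x = (\y.(9 + 7)) in true) || (if true then (let z = ((\u.7) 1) in (let v = 4 in false)) else ((let w = true in w) || (if false then true else false)))) then (if ((if ((\p.p) true) then ((\q.(\r.r)) 8) else (let s = false in (\t.t))) (let a = (\b.false) in (5 == 2))) then ((((\c.c) 0) - 3) + 2) else (((let d = 0 in (\e.3)) false) - (if (false && false) then ((\f.f) 9) else ((\g.g) 4)))) else (if ((let h = (if false then (\m.true) else (\n.false)) in (if false then h else h)) (let k = (let x1 = 8 in (\y1.1)) in (let z1 = true in 4))) then ((9 - (0 + 2)) * ((0 * 0) - (9 - 9))) else ((if (let u1 = 4 in false) then 9 else (if true then 4 else 5)) - 5)))
step 1: [let@0.0] (if (true || (if true then (let z = ((\u.7) 1) in (let v = 4 in false)) else ((let w = true in w) || (if false then true else false)))) then (if ((if ((\p.p) true) then ((\q.(\r.r)) 8) else (let s = false in (\t.t))) (let a = (\b.false) in (5 == 2))) then ((((\c.c) 0) - 3) + 2) else (((let d = 0 in (\e.3)) false) - (if (false && false) then ((\f.f) 9) else ((\g.g) 4)))) else (if ((let h = (if false then (\m.true) else (\n.false)) in (if false then h else h)) (let k = (let x1 = 8 in (\y1.1)) in (let z1 = true in 4))) then ((9 - (0 + 2)) * ((0 * 0) - (9 - 9))) else ((if (let u1 = 4 in false) then 9 else (if true then 4 else 5)) - 5)))
step 2: [if@0.1] (if (true || (let z = ((\u.7) 1) in (let v = 4 in false))) then (if ((if ((\p.p) true) then ((\q.(\r.r)) 8) else (let s = false in (\t.t))) (let a = (\b.false) in (5 == 2))) then ((((\c.c) 0) - 3) + 2) else (((let d = 0 in (\e.3)) false) - (if (false && false) then ((\f.f) 9) else ((\g.g) 4)))) else (if ((let h = (if false then (\m.true) else (\n.false)) in (if false then h else h)) (let k = (let x1 = 8 in (\y1.1)) in (let z1 = true in 4))) then ((9 - (0 + 2)) * ((0 * 0) - (9 - 9))) else ((if (let u1 = 4 in false) then 9 else (if true then 4 else 5)) - 5)))
step 3: [beta@0.1.0] (if (true || (let z = 7 in (let v = 4 in false))) then (if ((if ((\p.p) true) then ((\q.(\r.r)) 8) else (let s = false in (\t.t))) (let a = (\b.false) in (5 == 2))) then ((((\c.c) 0) - 3) + 2) else (((let d = 0 in (\e.3)) false) - (if (false && false) then ((\f.f) 9) else ((\g.g) 4)))) else (if ((let h = (if false then (\m.true) else (\n.false)) in (if false then h else h)) (let k = (let x1 = 8 in (\y1.1)) in (let z1 = true in 4))) then ((9 - (0 + 2)) * ((0 * 0) - (9 - 9))) else ((if (let u1 = 4 in false) then 9 else (if true then 4 else 5)) - 5)))
step 4: [let@0.1] (if (true || (let v = 4 in false)) then (if ((if ((\p.p) true) then ((\q.(\r.r)) 8) else (let s = false in (\t.t))) (let a = (\b.false) in (5 == 2))) then ((((\c.c) 0) - 3) + 2) else (((let d = 0 in (\e.3)) false) - (if (false && false) then ((\f.f) 9) else ((\g.g) 4)))) else (if ((let h = (if false then (\m.true) else (\n.false)) in (if false then h else h)) (let k = (let x1 = 8 in (\y1.1)) in (let z1 = true in 4))) then ((9 - (0 + 2)) * ((0 * 0) - (9 - 9))) else ((if (let u1 = 4 in false) then 9 else (if true then 4 else 5)) - 5)))
step 5: [let@0.1] (if (true || false) then (if ((if ((\p.p) true) then ((\q.(\r.r)) 8) else (let s = false in (\t.t))) (let a = (\b.false) in (5 == 2))) then ((((\c.c) 0) - 3) + 2) else (((let d = 0 in (\e.3)) false) - (if (false && false) then ((\f.f) 9) else ((\g.g) 4)))) else (if ((let h = (if false then (\m.true) else (\n.false)) in (if false then h else h)) (let k = (let x1 = 8 in (\y1.1)) in (let z1 = true in 4))) then ((9 - (0 + 2)) * ((0 * 0) - (9 - 9))) else ((if (let u1 = 4 in false) then 9 else (if true then 4 else 5)) - 5)))
step 6: [delta@0] (if true then (if ((if ((\p.p) true) then ((\q.(\r.r)) 8) else (let s = false in (\t.t))) (let a = (\b.false) in (5 == 2))) then ((((\c.c) 0) - 3) + 2) else (((let d = 0 in (\e.3)) false) - (if (false && false) then ((\f.f) 9) else ((\g.g) 4)))) else (if ((let h = (if false then (\m.true) else (\n.false)) in (if false then h else h)) (let k = (let x1 = 8 in (\y1.1)) in (let z1 = true in 4))) then ((9 - (0 + 2)) * ((0 * 0) - (9 - 9))) else ((if (let u1 = 4 in false) then 9 else (if true then 4 else 5)) - 5)))
step 7: [if@root] (if ((if ((\p.p) true) then ((\q.(\r.r)) 8) else (let s = false in (\t.t))) (let a = (\b.false) in (5 == 2))) then ((((\c.c) 0) - 3) + 2) else (((let d = 0 in (\e.3)) false) - (if (false && false) then ((\f.f) 9) else ((\g.g) 4))))
step 8: [beta@0.0.0] (if ((if true then ((\q.(\r.r)) 8) else (let s = false in (\t.t))) (let a = (\b.false) in (5 == 2))) then ((((\c.c) 0) - 3) + 2) else (((let d = 0 in (\e.3)) false) - (if (false && false) then ((\f.f) 9) else ((\g.g) 4))))
step 9: [if@0.0] (if (((\q.(\r.r)) 8) (let a = (\b.false) in (5 == 2))) then ((((\c.c) 0) - 3) + 2) else (((let d = 0 in (\e.3)) false) - (if (false && false) then ((\f.f) 9) else ((\g.g) 4))))
step 10: [beta@0.0] (if ((\r.r) (let a = (\b.false) in (5 == 2))) then ((((\c.c) 0) - 3) + 2) else (((let d = 0 in (\e.3)) false) - (if (false && false) then ((\f.f) 9) else ((\g.g) 4))))
step 11: [let@0.1] (if ((\r.r) (5 == 2)) then ((((\c.c) 0) - 3) + 2) else (((let d = 0 in (\e.3)) false) - (if (false && false) then ((\f.f) 9) else ((\g.g) 4))))
step 12: [delta@0.1] (if ((\r.r) false) then ((((\c.c) 0) - 3) + 2) else (((let d = 0 in (\e.3)) false) - (if (false && false) then ((\f.f) 9) else ((\g.g) 4))))
step 13: [beta@0] (if false then ((((\c.c) 0) - 3) + 2) else (((let d = 0 in (\e.3)) false) - (if (false && false) then ((\f.f) 9) else ((\g.g) 4))))
step 14: [if@root] (((let d = 0 in (\e.3)) false) - (if (false && false) then ((\f.f) 9) else ((\g.g) 4)))
step 15: [let@0.0] (((\e.3) false) - (if (false && false) then ((\f.f) 9) else ((\g.g) 4)))
step 16: [beta@0] (3 - (if (false && false) then ((\f.f) 9) else ((\g.g) 4)))
step 17: [delta@1.0] (3 - (if false then ((\f.f) 9) else ((\g.g) 4)))
step 18: [if@1] (3 - ((\g.g) 4))
step 19: [beta@1] (3 - 4)
step 20: [delta@root] -1

Answer: -1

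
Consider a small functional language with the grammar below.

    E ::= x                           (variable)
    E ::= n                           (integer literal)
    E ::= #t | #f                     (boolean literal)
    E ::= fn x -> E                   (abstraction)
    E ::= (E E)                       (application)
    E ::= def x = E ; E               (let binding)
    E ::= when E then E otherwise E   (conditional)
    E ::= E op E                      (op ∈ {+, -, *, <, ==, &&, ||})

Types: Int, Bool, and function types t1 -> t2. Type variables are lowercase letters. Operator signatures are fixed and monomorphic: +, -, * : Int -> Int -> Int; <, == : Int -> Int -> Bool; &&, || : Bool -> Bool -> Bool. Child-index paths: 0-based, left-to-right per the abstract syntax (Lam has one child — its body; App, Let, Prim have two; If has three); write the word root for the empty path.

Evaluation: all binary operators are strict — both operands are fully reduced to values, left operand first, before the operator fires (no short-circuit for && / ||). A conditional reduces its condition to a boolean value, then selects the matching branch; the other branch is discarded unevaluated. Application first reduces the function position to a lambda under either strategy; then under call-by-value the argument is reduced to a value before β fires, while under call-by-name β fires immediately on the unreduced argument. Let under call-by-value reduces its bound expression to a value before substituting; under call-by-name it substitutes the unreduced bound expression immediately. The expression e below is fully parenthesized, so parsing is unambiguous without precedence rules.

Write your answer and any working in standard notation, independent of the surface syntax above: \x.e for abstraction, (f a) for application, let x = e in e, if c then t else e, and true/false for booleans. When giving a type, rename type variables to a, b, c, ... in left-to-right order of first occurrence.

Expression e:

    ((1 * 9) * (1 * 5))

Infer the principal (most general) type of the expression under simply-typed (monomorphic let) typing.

Answer: Int

Working:
  unify Int ~ Int
  unify Int ~ Int
  unify Int ~ Int
  unify Int ~ Int
  unify Int ~ Int
  unify Int ~ Int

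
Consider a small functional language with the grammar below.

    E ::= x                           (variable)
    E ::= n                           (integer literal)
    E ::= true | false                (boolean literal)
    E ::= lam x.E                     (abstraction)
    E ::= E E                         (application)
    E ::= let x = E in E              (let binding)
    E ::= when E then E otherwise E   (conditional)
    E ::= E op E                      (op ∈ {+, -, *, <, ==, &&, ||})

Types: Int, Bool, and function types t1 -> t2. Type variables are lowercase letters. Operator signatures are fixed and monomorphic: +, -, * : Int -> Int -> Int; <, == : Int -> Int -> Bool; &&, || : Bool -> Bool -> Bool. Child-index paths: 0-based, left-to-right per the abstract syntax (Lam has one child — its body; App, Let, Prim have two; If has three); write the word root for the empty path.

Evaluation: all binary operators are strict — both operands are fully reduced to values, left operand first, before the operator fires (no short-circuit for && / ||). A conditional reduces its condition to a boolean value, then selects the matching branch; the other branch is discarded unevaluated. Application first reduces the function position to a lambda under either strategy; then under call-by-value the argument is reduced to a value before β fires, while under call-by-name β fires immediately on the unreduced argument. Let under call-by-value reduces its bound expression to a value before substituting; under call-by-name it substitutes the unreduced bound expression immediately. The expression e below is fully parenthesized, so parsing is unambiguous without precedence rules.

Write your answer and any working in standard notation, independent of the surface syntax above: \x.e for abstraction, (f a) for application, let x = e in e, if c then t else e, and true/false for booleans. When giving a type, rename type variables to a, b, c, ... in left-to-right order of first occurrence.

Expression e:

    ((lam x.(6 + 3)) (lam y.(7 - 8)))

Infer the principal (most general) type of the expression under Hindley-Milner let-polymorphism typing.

Answer: Int

Working:
  unify Int ~ Int
  unify Int ~ Int
\x._ : a -> Int
  unify Int ~ Int
  unify Int ~ Int
\y._ : b -> Int
  unify a -> Int ~ (b -> Int) -> c
  unify a ~ b -> Int
  unify Int ~ c
_ _ : Int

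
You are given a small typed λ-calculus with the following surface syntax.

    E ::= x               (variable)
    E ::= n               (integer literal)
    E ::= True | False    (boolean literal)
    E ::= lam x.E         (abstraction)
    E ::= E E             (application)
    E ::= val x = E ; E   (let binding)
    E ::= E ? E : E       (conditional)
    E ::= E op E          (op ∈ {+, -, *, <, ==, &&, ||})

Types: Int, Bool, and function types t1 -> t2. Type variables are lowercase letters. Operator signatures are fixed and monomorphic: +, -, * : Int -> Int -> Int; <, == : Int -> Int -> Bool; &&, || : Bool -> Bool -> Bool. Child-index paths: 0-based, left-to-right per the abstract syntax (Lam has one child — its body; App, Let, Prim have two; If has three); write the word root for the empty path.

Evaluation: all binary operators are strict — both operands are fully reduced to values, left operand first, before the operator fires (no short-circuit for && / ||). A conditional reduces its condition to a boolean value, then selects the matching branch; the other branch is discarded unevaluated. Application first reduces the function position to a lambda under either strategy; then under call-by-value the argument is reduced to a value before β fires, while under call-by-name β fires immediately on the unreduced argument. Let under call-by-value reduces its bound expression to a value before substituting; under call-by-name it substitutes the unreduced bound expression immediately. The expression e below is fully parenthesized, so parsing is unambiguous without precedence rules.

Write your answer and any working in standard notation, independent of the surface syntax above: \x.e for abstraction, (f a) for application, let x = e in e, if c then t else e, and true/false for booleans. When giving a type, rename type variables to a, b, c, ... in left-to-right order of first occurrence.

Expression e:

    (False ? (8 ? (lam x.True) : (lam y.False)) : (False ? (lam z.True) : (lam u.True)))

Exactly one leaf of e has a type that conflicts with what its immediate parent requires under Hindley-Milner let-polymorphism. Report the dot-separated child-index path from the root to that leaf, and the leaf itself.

Trace:
  unify Bool ~ Bool
  unify Int ~ Bool
  FAIL: mismatch Int ~ Bool

Answer: 1.0 : 8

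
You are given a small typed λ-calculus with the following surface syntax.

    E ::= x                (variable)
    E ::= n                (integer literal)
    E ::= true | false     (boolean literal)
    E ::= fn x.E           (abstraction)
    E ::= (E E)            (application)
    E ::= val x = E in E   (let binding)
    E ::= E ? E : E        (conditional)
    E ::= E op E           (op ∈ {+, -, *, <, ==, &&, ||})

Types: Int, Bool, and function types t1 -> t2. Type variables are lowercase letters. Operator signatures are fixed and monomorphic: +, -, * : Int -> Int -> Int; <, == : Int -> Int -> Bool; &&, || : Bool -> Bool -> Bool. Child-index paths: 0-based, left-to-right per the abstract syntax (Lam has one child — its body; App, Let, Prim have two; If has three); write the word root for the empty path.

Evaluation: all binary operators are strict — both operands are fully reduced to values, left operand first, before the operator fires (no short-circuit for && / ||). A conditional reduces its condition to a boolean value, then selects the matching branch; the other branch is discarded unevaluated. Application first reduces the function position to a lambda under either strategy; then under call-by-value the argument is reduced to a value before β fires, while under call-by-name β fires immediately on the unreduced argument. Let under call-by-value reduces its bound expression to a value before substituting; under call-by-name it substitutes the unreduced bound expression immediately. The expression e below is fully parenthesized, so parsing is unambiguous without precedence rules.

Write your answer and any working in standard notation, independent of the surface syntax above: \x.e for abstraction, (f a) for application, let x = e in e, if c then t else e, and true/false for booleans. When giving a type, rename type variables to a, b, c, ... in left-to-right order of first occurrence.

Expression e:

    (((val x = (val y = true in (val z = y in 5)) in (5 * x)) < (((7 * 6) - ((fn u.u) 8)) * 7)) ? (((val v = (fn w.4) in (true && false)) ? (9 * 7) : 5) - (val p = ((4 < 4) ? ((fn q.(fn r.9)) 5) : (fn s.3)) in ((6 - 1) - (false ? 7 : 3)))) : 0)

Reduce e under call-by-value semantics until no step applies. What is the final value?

Answer: 3

Trace:
step 0: (if ((let x = (let y = true in (let z = y in 5)) in (5 * x)) < (((7 * 6) - ((\u.u) 8)) * 7)) then ((if (let v = (\w.4) in (true && false)) then (9 * 7) else 5) - (let p = (if (4 < 4) then ((\q.(\r.9)) 5) else (\s.3)) in ((6 - 1) - (if false then 7 else 3)))) else 0)
step 1: [let@0.0.0] (if ((let x = (let z = true in 5) in (5 * x)) < (((7 * 6) - ((\u.u) 8)) * 7)) then ((if (let v = (\w.4) in (true && false)) then (9 * 7) else 5) - (let p = (if (4 < 4) then ((\q.(\r.9)) 5) else (\s.3)) in ((6 - 1) - (if false then 7 else 3)))) else 0)
step 2: [let@0.0.0] (if ((let x = 5 in (5 * x)) < (((7 * 6) - ((\u.u) 8)) * 7)) then ((if (let v = (\w.4) in (true && false)) then (9 * 7) else 5) - (let p = (if (4 < 4) then ((\q.(\r.9)) 5) else (\s.3)) in ((6 - 1) - (if false then 7 else 3)))) else 0)
step 3: [let@0.0] (if ((5 * 5) < (((7 * 6) - ((\u.u) 8)) * 7)) then ((if (let v = (\w.4) in (true && false)) then (9 * 7) else 5) - (let p = (if (4 < 4) then ((\q.(\r.9)) 5) else (\s.3)) in ((6 - 1) - (if false then 7 else 3)))) else 0)
step 4: [delta@0.0] (if (25 < (((7 * 6) - ((\u.u) 8)) * 7)) then ((if (let v = (\w.4) in (true && false)) then (9 * 7) else 5) - (let p = (if (4 < 4) then ((\q.(\r.9)) 5) else (\s.3)) in ((6 - 1) - (if false then 7 else 3)))) else 0)
step 5: [delta@0.1.0.0] (if (25 < ((42 - ((\u.u) 8)) * 7)) then ((if (let v = (\w.4) in (true && false)) then (9 * 7) else 5) - (let p = (if (4 < 4) then ((\q.(\r.9)) 5) else (\s.3)) in ((6 - 1) - (if false then 7 else 3)))) else 0)
step 6: [beta@0.1.0.1] (if (25 < ((42 - 8) * 7)) then ((if (let v = (\w.4) in (true && false)) then (9 * 7) else 5) - (let p = (if (4 < 4) then ((\q.(\r.9)) 5) else (\s.3)) in ((6 - 1) - (if false then 7 else 3)))) else 0)
step 7: [delta@0.1.0] (if (25 < (34 * 7)) then ((if (let v = (\w.4) in (true && false)) then (9 * 7) else 5) - (let p = (if (4 < 4) then ((\q.(\r.9)) 5) else (\s.3)) in ((6 - 1) - (if false then 7 else 3)))) else 0)
step 8: [delta@0.1] (if (25 < 238) then ((if (let v = (\w.4) in (true && false)) then (9 * 7) else 5) - (let p = (if (4 < 4) then ((\q.(\r.9)) 5) else (\s.3)) in ((6 - 1) - (if false then 7 else 3)))) else 0)
step 9: [delta@0] (if true then ((if (let v = (\w.4) in (true && false)) then (9 * 7) else 5) - (let p = (if (4 < 4) then ((\q.(\r.9)) 5) else (\s.3)) in ((6 - 1) - (if false then 7 else 3)))) else 0)
step 10: [if@root] ((if (let v = (\w.4) in (true && false)) then (9 * 7) else 5) - (let p = (if (4 < 4) then ((\q.(\r.9)) 5) else (\s.3)) in ((6 - 1) - (if false then 7 else 3))))
step 11: [let@0.0] ((if (true && false) then (9 * 7) else 5) - (let p = (if (4 < 4) then ((\q.(\r.9)) 5) else (\s.3)) in ((6 - 1) - (if false then 7 else 3))))
step 12: [delta@0.0] ((if false then (9 * 7) else 5) - (let p = (if (4 < 4) then ((\q.(\r.9)) 5) else (\s.3)) in ((6 - 1) - (if false then 7 else 3))))
step 13: [if@0] (5 - (let p = (if (4 < 4) then ((\q.(\r.9)) 5) else (\s.3)) in ((6 - 1) - (if false then 7 else 3))))
step 14: [delta@1.0.0] (5 - (let p = (if false then ((\q.(\r.9)) 5) else (\s.3)) in ((6 - 1) - (if false then 7 else 3))))
step 15: [if@1.0] (5 - (let p = (\s.3) in ((6 - 1) - (if false then 7 else 3))))
step 16: [let@1] (5 - ((6 - 1) - (if false then 7 else 3)))
step 17: [delta@1.0] (5 - (5 - (if false then 7 else 3)))
step 18: [if@1.1] (5 - (5 - 3))
step 19: [delta@1] (5 - 2)
step 20: [delta@root] 3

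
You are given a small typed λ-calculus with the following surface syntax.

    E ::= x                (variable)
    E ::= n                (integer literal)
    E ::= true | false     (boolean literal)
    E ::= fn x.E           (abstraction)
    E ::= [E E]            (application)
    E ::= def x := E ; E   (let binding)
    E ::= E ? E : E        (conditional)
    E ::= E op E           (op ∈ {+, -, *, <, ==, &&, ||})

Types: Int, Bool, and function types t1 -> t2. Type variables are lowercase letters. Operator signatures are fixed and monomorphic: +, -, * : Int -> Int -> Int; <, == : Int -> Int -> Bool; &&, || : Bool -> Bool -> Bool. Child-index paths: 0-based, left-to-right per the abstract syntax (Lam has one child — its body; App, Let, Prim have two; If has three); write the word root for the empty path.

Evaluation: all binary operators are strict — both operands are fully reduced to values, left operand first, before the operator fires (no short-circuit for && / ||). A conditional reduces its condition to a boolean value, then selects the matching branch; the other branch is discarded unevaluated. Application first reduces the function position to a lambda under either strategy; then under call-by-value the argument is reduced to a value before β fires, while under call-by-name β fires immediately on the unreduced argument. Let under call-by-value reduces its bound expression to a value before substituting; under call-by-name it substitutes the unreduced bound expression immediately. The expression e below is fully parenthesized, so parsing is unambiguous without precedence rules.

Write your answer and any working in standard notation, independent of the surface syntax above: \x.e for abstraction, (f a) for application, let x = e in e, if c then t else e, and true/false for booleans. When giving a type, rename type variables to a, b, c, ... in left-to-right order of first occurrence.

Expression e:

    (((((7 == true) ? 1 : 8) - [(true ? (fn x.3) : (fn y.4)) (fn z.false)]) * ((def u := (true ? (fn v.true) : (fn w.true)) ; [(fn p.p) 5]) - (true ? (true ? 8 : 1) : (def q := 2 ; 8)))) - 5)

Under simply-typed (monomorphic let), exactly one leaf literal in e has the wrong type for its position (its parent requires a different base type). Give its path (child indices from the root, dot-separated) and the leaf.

Working:
  unify Int ~ Int
  unify Bool ~ Int
  FAIL: mismatch Bool ~ Int

Answer: 0.0.0.0.1 : true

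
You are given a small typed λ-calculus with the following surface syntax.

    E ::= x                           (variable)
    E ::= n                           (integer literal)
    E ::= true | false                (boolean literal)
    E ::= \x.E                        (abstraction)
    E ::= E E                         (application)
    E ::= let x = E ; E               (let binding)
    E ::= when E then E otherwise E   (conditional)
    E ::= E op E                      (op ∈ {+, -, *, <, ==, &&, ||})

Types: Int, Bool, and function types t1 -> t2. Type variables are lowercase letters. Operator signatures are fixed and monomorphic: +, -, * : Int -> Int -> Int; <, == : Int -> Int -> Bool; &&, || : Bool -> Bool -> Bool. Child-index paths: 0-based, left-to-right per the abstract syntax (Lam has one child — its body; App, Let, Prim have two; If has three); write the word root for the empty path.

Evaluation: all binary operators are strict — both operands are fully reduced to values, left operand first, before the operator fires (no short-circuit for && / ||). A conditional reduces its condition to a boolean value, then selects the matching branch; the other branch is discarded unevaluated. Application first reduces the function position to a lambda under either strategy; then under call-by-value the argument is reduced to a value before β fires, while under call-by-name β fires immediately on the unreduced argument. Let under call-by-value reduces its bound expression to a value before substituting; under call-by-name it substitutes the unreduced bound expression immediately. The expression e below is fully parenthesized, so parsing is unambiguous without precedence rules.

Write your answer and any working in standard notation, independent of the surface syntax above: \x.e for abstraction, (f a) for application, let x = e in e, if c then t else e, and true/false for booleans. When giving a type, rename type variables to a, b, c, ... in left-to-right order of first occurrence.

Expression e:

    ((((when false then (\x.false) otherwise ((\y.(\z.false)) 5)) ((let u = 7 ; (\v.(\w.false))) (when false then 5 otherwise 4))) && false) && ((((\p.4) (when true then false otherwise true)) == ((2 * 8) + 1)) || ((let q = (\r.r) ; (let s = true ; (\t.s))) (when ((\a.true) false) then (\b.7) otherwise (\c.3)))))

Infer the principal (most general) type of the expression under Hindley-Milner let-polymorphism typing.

Answer: Bool

Derivation:
  unify Bool ~ Bool
\x._ : a -> Bool
\z._ : c -> Bool
\y._ : b -> c -> Bool
  unify b -> c -> Bool ~ Int -> d
  unify b ~ Int
  unify c -> Bool ~ d
_ _ : c -> Bool
  unify a -> Bool ~ c -> Bool
  unify a ~ c
  unify Bool ~ Bool
let u : Int
\w._ : f -> Bool
\v._ : e -> f -> Bool
  unify Bool ~ Bool
  unify Int ~ Int
  unify e -> f -> Bool ~ Int -> g
  unify e ~ Int
  unify f -> Bool ~ g
_ _ : f -> Bool
  unify c -> Bool ~ (f -> Bool) -> h
  unify c ~ f -> Bool
  unify Bool ~ h
_ _ : Bool
  unify Bool ~ Bool
  unify Bool ~ Bool
  unify Bool ~ Bool
\p._ : i -> Int
  unify Bool ~ Bool
  unify Bool ~ Bool
  unify i -> Int ~ Bool -> j
  unify i ~ Bool
  unify Int ~ j
_ _ : Int
  unify Int ~ Int
  unify Int ~ Int
  unify Int ~ Int
  unify Int ~ Int
  unify Int ~ Int
  unify Int ~ Int
  unify Bool ~ Bool
r : k
\r._ : k -> k
let q : forall. k -> k
let s : Bool
s : Bool
\t._ : l -> Bool
\a._ : m -> Bool
  unify m -> Bool ~ Bool -> n
  unify m ~ Bool
  unify Bool ~ n
_ _ : Bool
  unify Bool ~ Bool
\b._ : o -> Int
\c._ : p -> Int
  unify o -> Int ~ p -> Int
  unify o ~ p
  unify Int ~ Int
  unify l -> Bool ~ (p -> Int) -> q
  unify l ~ p -> Int
  unify Bool ~ q
_ _ : Bool
  unify Bool ~ Bool
  unify Bool ~ Bool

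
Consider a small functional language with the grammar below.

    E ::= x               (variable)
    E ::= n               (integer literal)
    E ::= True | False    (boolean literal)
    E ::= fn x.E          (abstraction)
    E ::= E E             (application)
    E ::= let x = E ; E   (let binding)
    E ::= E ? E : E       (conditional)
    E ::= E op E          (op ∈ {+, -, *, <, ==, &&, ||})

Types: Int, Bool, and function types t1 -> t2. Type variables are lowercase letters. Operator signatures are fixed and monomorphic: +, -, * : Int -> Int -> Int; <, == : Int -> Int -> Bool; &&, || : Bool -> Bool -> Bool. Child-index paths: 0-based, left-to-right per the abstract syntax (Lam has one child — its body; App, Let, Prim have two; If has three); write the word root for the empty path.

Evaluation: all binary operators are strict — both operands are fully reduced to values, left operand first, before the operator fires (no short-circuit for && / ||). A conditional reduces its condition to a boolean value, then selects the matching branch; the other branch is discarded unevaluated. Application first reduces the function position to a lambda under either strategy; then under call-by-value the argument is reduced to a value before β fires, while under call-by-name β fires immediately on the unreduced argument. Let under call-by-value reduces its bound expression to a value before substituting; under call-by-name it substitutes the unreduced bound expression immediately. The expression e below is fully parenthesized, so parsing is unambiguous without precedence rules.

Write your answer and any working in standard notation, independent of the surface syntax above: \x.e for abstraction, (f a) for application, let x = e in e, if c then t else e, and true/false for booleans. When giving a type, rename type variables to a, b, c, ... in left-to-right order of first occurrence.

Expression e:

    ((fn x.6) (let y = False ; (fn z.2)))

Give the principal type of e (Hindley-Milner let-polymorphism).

Answer: Int

Trace:
\x._ : a -> Int
let y : Bool
\z._ : b -> Int
  unify a -> Int ~ (b -> Int) -> c
  unify a ~ b -> Int
  unify Int ~ c
_ _ : Int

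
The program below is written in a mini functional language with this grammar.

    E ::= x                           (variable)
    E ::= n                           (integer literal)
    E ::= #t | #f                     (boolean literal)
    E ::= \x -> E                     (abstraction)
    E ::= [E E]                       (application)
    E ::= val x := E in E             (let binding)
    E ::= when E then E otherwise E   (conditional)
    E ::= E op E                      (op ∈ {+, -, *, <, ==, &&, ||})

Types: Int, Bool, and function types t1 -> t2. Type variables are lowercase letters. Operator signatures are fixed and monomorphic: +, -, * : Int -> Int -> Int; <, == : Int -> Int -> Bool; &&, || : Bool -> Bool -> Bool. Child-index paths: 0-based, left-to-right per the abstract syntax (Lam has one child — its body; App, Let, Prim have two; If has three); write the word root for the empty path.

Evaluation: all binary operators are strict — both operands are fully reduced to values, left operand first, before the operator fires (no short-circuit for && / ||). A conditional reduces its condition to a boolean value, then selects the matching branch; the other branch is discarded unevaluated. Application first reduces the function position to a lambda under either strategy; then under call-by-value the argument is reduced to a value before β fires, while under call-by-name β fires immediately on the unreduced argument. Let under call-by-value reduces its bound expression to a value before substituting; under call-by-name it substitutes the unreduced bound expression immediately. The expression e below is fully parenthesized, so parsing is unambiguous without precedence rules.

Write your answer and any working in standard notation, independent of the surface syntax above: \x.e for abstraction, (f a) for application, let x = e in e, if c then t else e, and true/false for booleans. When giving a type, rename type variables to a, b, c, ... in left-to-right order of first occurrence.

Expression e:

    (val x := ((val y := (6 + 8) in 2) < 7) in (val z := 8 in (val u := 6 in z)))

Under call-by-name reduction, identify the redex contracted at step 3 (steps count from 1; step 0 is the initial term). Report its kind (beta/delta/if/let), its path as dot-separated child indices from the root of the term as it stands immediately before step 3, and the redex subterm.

Answer: let at root : (let u = 6 in 8)

Derivation:
step 0: (let x = ((let y = (6 + 8) in 2) < 7) in (let z = 8 in (let u = 6 in z)))
step 1: [let@root] (let z = 8 in (let u = 6 in z))
step 2: [let@root] (let u = 6 in 8)
step 3: [let@root] 8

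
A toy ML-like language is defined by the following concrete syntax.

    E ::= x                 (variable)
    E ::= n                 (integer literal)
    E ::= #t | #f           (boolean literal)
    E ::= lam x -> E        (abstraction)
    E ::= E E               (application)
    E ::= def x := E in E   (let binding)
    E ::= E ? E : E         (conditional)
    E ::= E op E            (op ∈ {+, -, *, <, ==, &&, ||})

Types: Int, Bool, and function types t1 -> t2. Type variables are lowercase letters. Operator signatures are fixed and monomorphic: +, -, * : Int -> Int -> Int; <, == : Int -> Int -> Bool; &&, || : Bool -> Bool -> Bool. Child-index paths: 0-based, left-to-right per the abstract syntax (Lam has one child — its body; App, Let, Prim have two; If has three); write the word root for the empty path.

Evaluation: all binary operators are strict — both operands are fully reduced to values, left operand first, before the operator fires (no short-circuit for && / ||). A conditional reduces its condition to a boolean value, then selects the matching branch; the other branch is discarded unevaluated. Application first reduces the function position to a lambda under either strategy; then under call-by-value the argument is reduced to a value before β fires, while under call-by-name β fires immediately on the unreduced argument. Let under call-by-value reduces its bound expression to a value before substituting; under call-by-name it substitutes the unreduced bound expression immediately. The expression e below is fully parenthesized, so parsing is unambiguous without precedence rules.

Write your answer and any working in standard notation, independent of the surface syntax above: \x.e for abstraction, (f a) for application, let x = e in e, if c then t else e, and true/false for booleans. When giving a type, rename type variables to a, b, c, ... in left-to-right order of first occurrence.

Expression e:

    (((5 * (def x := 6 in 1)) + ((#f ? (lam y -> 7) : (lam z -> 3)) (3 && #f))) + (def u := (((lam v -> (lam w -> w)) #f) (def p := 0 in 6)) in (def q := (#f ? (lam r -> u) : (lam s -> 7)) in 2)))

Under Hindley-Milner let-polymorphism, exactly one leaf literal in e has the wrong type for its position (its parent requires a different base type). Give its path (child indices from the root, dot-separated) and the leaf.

Answer: 0.1.1.0 : 3

Derivation:
  unify Int ~ Int
let x : Int
  unify Int ~ Int
  unify Int ~ Int
  unify Bool ~ Bool
\y._ : a -> Int
\z._ : b -> Int
  unify a -> Int ~ b -> Int
  unify a ~ b
  unify Int ~ Int
  unify Int ~ Bool
  FAIL: mismatch Int ~ Bool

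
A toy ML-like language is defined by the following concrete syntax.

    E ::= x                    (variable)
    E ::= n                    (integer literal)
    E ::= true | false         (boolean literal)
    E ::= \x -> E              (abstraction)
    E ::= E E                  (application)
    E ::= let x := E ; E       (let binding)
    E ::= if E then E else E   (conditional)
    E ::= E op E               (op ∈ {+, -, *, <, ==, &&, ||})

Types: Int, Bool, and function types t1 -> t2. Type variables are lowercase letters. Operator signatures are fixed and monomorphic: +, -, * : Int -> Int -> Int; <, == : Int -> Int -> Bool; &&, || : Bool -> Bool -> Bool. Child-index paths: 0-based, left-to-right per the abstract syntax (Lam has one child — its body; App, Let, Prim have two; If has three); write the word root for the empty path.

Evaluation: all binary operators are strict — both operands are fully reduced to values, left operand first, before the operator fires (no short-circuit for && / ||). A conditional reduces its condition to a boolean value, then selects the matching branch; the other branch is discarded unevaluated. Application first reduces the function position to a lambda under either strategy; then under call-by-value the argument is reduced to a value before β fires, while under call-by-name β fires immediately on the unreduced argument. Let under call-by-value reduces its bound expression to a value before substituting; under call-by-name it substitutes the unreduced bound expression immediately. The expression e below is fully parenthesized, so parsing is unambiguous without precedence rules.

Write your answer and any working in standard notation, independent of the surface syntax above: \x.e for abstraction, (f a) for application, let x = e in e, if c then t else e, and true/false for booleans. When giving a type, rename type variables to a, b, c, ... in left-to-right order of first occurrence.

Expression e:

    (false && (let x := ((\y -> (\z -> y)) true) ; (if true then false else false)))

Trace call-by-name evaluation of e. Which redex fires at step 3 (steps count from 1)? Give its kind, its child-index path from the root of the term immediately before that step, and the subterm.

Answer: delta at root : (false && false)

Trace:
step 0: (false && (let x = ((\y.(\z.y)) true) in (if true then false else false)))
step 1: [let@1] (false && (if true then false else false))
step 2: [if@1] (false && false)
step 3: [delta@root] false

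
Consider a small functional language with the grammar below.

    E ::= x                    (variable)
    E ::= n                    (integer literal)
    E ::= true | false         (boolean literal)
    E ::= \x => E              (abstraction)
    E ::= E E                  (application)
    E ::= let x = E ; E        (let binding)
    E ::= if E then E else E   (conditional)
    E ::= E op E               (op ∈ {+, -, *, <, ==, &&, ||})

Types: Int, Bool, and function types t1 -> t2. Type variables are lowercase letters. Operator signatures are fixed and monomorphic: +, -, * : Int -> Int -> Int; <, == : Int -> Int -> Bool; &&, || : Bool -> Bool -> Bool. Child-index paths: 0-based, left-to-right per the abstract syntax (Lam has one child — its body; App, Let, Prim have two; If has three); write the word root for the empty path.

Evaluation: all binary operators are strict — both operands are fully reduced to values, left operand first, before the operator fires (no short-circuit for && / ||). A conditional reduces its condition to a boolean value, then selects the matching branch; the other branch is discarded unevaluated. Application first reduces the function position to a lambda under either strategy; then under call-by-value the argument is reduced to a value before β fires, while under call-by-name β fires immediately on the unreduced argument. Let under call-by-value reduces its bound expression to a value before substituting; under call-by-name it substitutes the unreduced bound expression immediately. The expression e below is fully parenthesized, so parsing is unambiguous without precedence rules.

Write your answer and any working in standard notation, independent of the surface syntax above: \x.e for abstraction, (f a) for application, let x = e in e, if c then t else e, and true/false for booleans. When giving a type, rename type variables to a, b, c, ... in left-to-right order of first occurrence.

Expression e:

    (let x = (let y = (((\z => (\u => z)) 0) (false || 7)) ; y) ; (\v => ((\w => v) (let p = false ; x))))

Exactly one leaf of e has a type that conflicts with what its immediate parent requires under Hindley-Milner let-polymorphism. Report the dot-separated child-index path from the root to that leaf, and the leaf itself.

Answer: 0.0.1.1 : 7

Derivation:
z : a
\u._ : b -> a
\z._ : a -> b -> a
  unify a -> b -> a ~ Int -> c
  unify a ~ Int
  unify b -> Int ~ c
_ _ : b -> Int
  unify Bool ~ Bool
  unify Int ~ Bool
  FAIL: mismatch Int ~ Bool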